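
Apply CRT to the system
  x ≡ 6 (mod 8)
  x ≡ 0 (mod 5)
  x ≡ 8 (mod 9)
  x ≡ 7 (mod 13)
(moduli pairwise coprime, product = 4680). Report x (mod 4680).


Product of moduli M = 8 · 5 · 9 · 13 = 4680.
Merge one congruence at a time:
  Start: x ≡ 6 (mod 8).
  Combine with x ≡ 0 (mod 5); new modulus lcm = 40.
    Write x = 6 + 8·t and substitute into x ≡ 0 (mod 5): 8·t ≡ 0 − 6 = -6 (mod 5).
    Reduce coefficients mod 5: 3·t ≡ 4 (mod 5).
    The inverse of 3 mod 5 is 2 (since 3·2 = 6 = 1·5 + 1), so t ≡ 2·4 = 8 ≡ 3 (mod 5).
    Then x = 6 + 8·3 = 30, valid modulo lcm(8, 5) = 40: x ≡ 30 (mod 40).
  Combine with x ≡ 8 (mod 9); new modulus lcm = 360.
    Write x = 30 + 40·t and substitute into x ≡ 8 (mod 9): 40·t ≡ 8 − 30 = -22 (mod 9).
    Reduce coefficients mod 9: 4·t ≡ 5 (mod 9).
    The inverse of 4 mod 9 is 7 (since 4·7 = 28 = 3·9 + 1), so t ≡ 7·5 = 35 ≡ 8 (mod 9).
    Then x = 30 + 40·8 = 350, valid modulo lcm(40, 9) = 360: x ≡ 350 (mod 360).
  Combine with x ≡ 7 (mod 13); new modulus lcm = 4680.
    Write x = 350 + 360·t and substitute into x ≡ 7 (mod 13): 360·t ≡ 7 − 350 = -343 (mod 13).
    Reduce coefficients mod 13: 9·t ≡ 8 (mod 13).
    The inverse of 9 mod 13 is 3 (since 9·3 = 27 = 2·13 + 1), so t ≡ 3·8 = 24 ≡ 11 (mod 13).
    Then x = 350 + 360·11 = 4310, valid modulo lcm(360, 13) = 4680: x ≡ 4310 (mod 4680).
Verify against each original: 4310 mod 8 = 6, 4310 mod 5 = 0, 4310 mod 9 = 8, 4310 mod 13 = 7.

x ≡ 4310 (mod 4680).


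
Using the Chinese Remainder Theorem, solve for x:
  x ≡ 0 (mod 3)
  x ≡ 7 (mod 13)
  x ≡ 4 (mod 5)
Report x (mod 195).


Moduli 3, 13, 5 are pairwise coprime; by CRT there is a unique solution modulo M = 3 · 13 · 5 = 195.
Solve pairwise, accumulating the modulus:
  Start with x ≡ 0 (mod 3).
  Combine with x ≡ 7 (mod 13): since gcd(3, 13) = 1, we get a unique residue mod 39.
    Write x = 0 + 3·t and substitute into x ≡ 7 (mod 13): 3·t ≡ 7 − 0 = 7 (mod 13).
    The inverse of 3 mod 13 is 9 (since 3·9 = 27 = 2·13 + 1), so t ≡ 9·7 = 63 ≡ 11 (mod 13).
    Then x = 0 + 3·11 = 33, valid modulo lcm(3, 13) = 39: x ≡ 33 (mod 39).
  Combine with x ≡ 4 (mod 5): since gcd(39, 5) = 1, we get a unique residue mod 195.
    Write x = 33 + 39·t and substitute into x ≡ 4 (mod 5): 39·t ≡ 4 − 33 = -29 (mod 5).
    Reduce coefficients mod 5: 4·t ≡ 1 (mod 5).
    The inverse of 4 mod 5 is 4 (since 4·4 = 16 = 3·5 + 1), so t ≡ 4·1 = 4 ≡ 4 (mod 5).
    Then x = 33 + 39·4 = 189, valid modulo lcm(39, 5) = 195: x ≡ 189 (mod 195).
Verify: 189 mod 3 = 0 ✓, 189 mod 13 = 7 ✓, 189 mod 5 = 4 ✓.

x ≡ 189 (mod 195).


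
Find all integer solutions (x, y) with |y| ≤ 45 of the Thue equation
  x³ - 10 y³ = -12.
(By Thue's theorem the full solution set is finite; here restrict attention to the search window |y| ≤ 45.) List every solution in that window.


The equation is x³ - 10y³ = -12. For fixed y, x³ = 10·y³ − 12, so a solution requires the RHS to be a perfect cube.
Strategy: iterate y from -45 to 45, compute RHS = 10·y³ − 12, and check whether it is a (positive or negative) perfect cube.
Check small values of y:
  y = 0: RHS = -12 is not a perfect cube.
  y = 1: RHS = -2 is not a perfect cube.
  y = -1: RHS = -22 is not a perfect cube.
  y = 2: RHS = 68 is not a perfect cube.
  y = -2: RHS = -92 is not a perfect cube.
  y = 3: RHS = 258 is not a perfect cube.
  y = -3: RHS = -282 is not a perfect cube.
Continuing the search up to |y| = 45 finds no solutions either.
No (x, y) in the scanned range satisfies the equation.

No integer solutions with |y| ≤ 45.


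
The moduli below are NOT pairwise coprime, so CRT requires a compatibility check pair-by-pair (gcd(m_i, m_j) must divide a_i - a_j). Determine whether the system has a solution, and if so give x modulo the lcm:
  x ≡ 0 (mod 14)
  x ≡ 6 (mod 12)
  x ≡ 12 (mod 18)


Moduli 14, 12, 18 are not pairwise coprime, so CRT works modulo lcm(m_i) when all pairwise compatibility conditions hold.
Pairwise compatibility: gcd(m_i, m_j) must divide a_i - a_j for every pair.
Merge one congruence at a time:
  Start: x ≡ 0 (mod 14).
  Combine with x ≡ 6 (mod 12): gcd(14, 12) = 2; 6 - 0 = 6, which IS divisible by 2, so compatible.
    Write x = 0 + 14·t and substitute into x ≡ 6 (mod 12): 14·t ≡ 6 − 0 = 6 (mod 12).
    Divide the congruence (and modulus) by g = 2: 7·t ≡ 3 (mod 6).
    Reduce coefficients mod 6: 1·t ≡ 3 (mod 6).
    So t ≡ 3 (mod 6).
    Then x = 0 + 14·3 = 42, valid modulo lcm(14, 12) = 84: x ≡ 42 (mod 84).
  Combine with x ≡ 12 (mod 18): gcd(84, 18) = 6; 12 - 42 = -30, which IS divisible by 6, so compatible.
    Write x = 42 + 84·t and substitute into x ≡ 12 (mod 18): 84·t ≡ 12 − 42 = -30 (mod 18).
    Divide the congruence (and modulus) by g = 6: 14·t ≡ -5 (mod 3).
    Reduce coefficients mod 3: 2·t ≡ 1 (mod 3).
    The inverse of 2 mod 3 is 2 (since 2·2 = 4 = 1·3 + 1), so t ≡ 2·1 = 2 ≡ 2 (mod 3).
    Then x = 42 + 84·2 = 210, valid modulo lcm(84, 18) = 252: x ≡ 210 (mod 252).
Verify: 210 mod 14 = 0, 210 mod 12 = 6, 210 mod 18 = 12.

x ≡ 210 (mod 252).


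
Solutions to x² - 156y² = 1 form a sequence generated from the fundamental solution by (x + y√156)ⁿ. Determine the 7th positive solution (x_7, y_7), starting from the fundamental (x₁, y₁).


Step 1: Find the fundamental solution (x₁, y₁) of x² - 156y² = 1.
  Expand √156 as a continued fraction. a₀ = ⌊√156⌋ = 12; iterate m_{k+1} = d_k·a_k − m_k, d_{k+1} = (156 − m_{k+1}²)/d_k, a_{k+1} = ⌊(a₀ + m_{k+1})/d_{k+1}⌋ (starting m₀ = 0, d₀ = 1), with convergents p_k = a_k·p_{k-1} + p_{k-2}, q_k = a_k·q_{k-1} + q_{k-2} (p₋₁ = 1, q₋₁ = 0):
  k = 0: a₀ = 12; p₀/q₀ = 12/1; p₀² − 156·q₀² = 144 − 156 = -12.
  k = 1: m = 12, d = 12, a = ⌊(12 + 12)/12⌋ = 2; p/q = (2·12 + 1)/(2·1 + 0) = 25/2; p² − 156·q² = 625 − 624 = 1.
  The first convergent with p² − 156·q² = 1 gives the fundamental solution (x₁, y₁) = (25, 2).
Step 2: Apply the recurrence (x_{n+1}, y_{n+1}) = (x₁x_n + 156y₁y_n, x₁y_n + y₁x_n) repeatedly.
  From (x_1, y_1) = (25, 2): x_2 = 25·25 + 156·2·2 = 1249; y_2 = 25·2 + 2·25 = 100.
  From (x_2, y_2) = (1249, 100): x_3 = 25·1249 + 156·2·100 = 62425; y_3 = 25·100 + 2·1249 = 4998.
  From (x_3, y_3) = (62425, 4998): x_4 = 25·62425 + 156·2·4998 = 3120001; y_4 = 25·4998 + 2·62425 = 249800.
  From (x_4, y_4) = (3120001, 249800): x_5 = 25·3120001 + 156·2·249800 = 155937625; y_5 = 25·249800 + 2·3120001 = 12485002.
  From (x_5, y_5) = (155937625, 12485002): x_6 = 25·155937625 + 156·2·12485002 = 7793761249; y_6 = 25·12485002 + 2·155937625 = 624000300.
  From (x_6, y_6) = (7793761249, 624000300): x_7 = 25·7793761249 + 156·2·624000300 = 389532124825; y_7 = 25·624000300 + 2·7793761249 = 31187529998.
Step 3: Verify x_7² - 156·y_7² = 151735276270679381280625 - 151735276270679381280624 = 1 (should be 1). ✓

(x_1, y_1) = (25, 2); (x_7, y_7) = (389532124825, 31187529998).


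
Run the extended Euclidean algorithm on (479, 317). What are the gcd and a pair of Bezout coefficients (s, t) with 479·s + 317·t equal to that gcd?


Euclidean algorithm on (479, 317) — divide until remainder is 0:
  479 = 1 · 317 + 162
  317 = 1 · 162 + 155
  162 = 1 · 155 + 7
  155 = 22 · 7 + 1
  7 = 7 · 1 + 0
gcd(479, 317) = 1.
Track Bezout coefficients alongside the remainders: start with r₀ = 479 = a·1 + b·0 (s = 1, t = 0) and r₁ = 317 = a·0 + b·1 (s = 0, t = 1); each new remainder r_{k+1} = r_{k-1} − q_k·r_k inherits s_{k+1} = s_{k-1} − q_k·s_k, t_{k+1} = t_{k-1} − q_k·t_k, so r_k = a·s_k + b·t_k at every step:
  q = 1: r = 162, s = 1 − 1·0 = 1, t = 0 − 1·1 = -1  (check: 479·1 + 317·(-1) = 162)
  q = 1: r = 155, s = 0 − 1·1 = -1, t = 1 − 1·(-1) = 2  (check: 479·(-1) + 317·2 = 155)
  q = 1: r = 7, s = 1 − 1·(-1) = 2, t = -1 − 1·2 = -3  (check: 479·2 + 317·(-3) = 7)
  q = 22: r = 1, s = -1 − 22·2 = -45, t = 2 − 22·(-3) = 68  (check: 479·(-45) + 317·68 = 1)
The row with r = 1 (the gcd) gives the Bezout coefficients s = -45, t = 68.
Result: 479 · (-45) + 317 · (68) = 1.

gcd(479, 317) = 1; s = -45, t = 68 (check: 479·(-45) + 317·68 = 1).


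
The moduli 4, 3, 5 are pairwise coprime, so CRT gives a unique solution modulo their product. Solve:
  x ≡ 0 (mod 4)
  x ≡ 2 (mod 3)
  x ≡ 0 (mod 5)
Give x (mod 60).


Moduli 4, 3, 5 are pairwise coprime; by CRT there is a unique solution modulo M = 4 · 3 · 5 = 60.
Solve pairwise, accumulating the modulus:
  Start with x ≡ 0 (mod 4).
  Combine with x ≡ 2 (mod 3): since gcd(4, 3) = 1, we get a unique residue mod 12.
    Write x = 0 + 4·t and substitute into x ≡ 2 (mod 3): 4·t ≡ 2 − 0 = 2 (mod 3).
    Reduce coefficients mod 3: 1·t ≡ 2 (mod 3).
    So t ≡ 2 (mod 3).
    Then x = 0 + 4·2 = 8, valid modulo lcm(4, 3) = 12: x ≡ 8 (mod 12).
  Combine with x ≡ 0 (mod 5): since gcd(12, 5) = 1, we get a unique residue mod 60.
    Write x = 8 + 12·t and substitute into x ≡ 0 (mod 5): 12·t ≡ 0 − 8 = -8 (mod 5).
    Reduce coefficients mod 5: 2·t ≡ 2 (mod 5).
    The inverse of 2 mod 5 is 3 (since 2·3 = 6 = 1·5 + 1), so t ≡ 3·2 = 6 ≡ 1 (mod 5).
    Then x = 8 + 12·1 = 20, valid modulo lcm(12, 5) = 60: x ≡ 20 (mod 60).
Verify: 20 mod 4 = 0 ✓, 20 mod 3 = 2 ✓, 20 mod 5 = 0 ✓.

x ≡ 20 (mod 60).


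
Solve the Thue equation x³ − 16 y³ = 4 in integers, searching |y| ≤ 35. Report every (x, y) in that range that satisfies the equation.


The equation is x³ - 16y³ = 4. For fixed y, x³ = 16·y³ + 4, so a solution requires the RHS to be a perfect cube.
Strategy: iterate y from -35 to 35, compute RHS = 16·y³ + 4, and check whether it is a (positive or negative) perfect cube.
Check small values of y:
  y = 0: RHS = 4 is not a perfect cube.
  y = 1: RHS = 20 is not a perfect cube.
  y = -1: RHS = -12 is not a perfect cube.
  y = 2: RHS = 132 is not a perfect cube.
  y = -2: RHS = -124 is not a perfect cube.
  y = 3: RHS = 436 is not a perfect cube.
  y = -3: RHS = -428 is not a perfect cube.
Continuing the search up to |y| = 35 finds no solutions either.
No (x, y) in the scanned range satisfies the equation.

No integer solutions with |y| ≤ 35.


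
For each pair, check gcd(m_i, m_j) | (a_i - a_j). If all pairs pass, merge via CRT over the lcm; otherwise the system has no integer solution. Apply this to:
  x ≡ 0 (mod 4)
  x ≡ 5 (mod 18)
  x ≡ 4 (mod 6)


Moduli 4, 18, 6 are not pairwise coprime, so CRT works modulo lcm(m_i) when all pairwise compatibility conditions hold.
Pairwise compatibility: gcd(m_i, m_j) must divide a_i - a_j for every pair.
Merge one congruence at a time:
  Start: x ≡ 0 (mod 4).
  Combine with x ≡ 5 (mod 18): gcd(4, 18) = 2, and 5 - 0 = 5 is NOT divisible by 2.
    ⇒ system is inconsistent (no integer solution).

No solution (the system is inconsistent).


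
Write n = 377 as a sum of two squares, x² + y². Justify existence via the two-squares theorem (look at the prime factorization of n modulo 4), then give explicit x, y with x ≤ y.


Step 1: Factor n = 377 = 13 · 29.
Step 2: Check the mod-4 condition on each prime factor: 13 ≡ 1 (mod 4), exponent 1; 29 ≡ 1 (mod 4), exponent 1.
All primes ≡ 3 (mod 4) appear to even exponent (or don't appear), so by the two-squares theorem n IS expressible as a sum of two squares.
Step 3: Build a representation. Here n = 13 · 29 is a product of primes ≡ 1 (mod 4). Each prime p ≡ 1 (mod 4) is itself a sum of two squares; find a² by testing p − a² for a perfect square:
  13: 13 − 1² = 12, 13 − 2² = 9 = 3² ⇒ 13 = 2² + 3².
  29: 29 − 1² = 28, 29 − 2² = 25 = 5² ⇒ 29 = 2² + 5².
  Combine using the Brahmagupta–Fibonacci identity (a² + b²)(c² + d²) = (ac − bd)² + (ad + bc)² = (ac + bd)² + (ad − bc)²:
  13 · 29 = 377: from (2² + 3²)(2² + 5²), take (2·2 − 3·5, 2·5 + 3·2) = (4 − 15, 10 + 6) = (-11, 16); dropping signs (only squares matter) gives (11, 16); check 11² + 16² = 121 + 256 = 377 ✓.
Step 4: Order so x ≤ y and verify: 11² + 16² = 121 + 256 = 377 = n. ✓

n = 377 = 11² + 16² (one valid representation with x ≤ y).


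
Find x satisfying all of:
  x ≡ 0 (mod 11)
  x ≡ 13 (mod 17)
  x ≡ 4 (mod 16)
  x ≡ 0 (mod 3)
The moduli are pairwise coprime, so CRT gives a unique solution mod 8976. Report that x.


Product of moduli M = 11 · 17 · 16 · 3 = 8976.
Merge one congruence at a time:
  Start: x ≡ 0 (mod 11).
  Combine with x ≡ 13 (mod 17); new modulus lcm = 187.
    Write x = 0 + 11·t and substitute into x ≡ 13 (mod 17): 11·t ≡ 13 − 0 = 13 (mod 17).
    The inverse of 11 mod 17 is 14 (since 11·14 = 154 = 9·17 + 1), so t ≡ 14·13 = 182 ≡ 12 (mod 17).
    Then x = 0 + 11·12 = 132, valid modulo lcm(11, 17) = 187: x ≡ 132 (mod 187).
  Combine with x ≡ 4 (mod 16); new modulus lcm = 2992.
    Write x = 132 + 187·t and substitute into x ≡ 4 (mod 16): 187·t ≡ 4 − 132 = -128 (mod 16).
    Reduce coefficients mod 16: 11·t ≡ 0 (mod 16).
    The inverse of 11 mod 16 is 3 (since 11·3 = 33 = 2·16 + 1), so t ≡ 3·0 = 0 ≡ 0 (mod 16).
    Then x = 132 + 187·0 = 132, valid modulo lcm(187, 16) = 2992: x ≡ 132 (mod 2992).
  Combine with x ≡ 0 (mod 3); new modulus lcm = 8976.
    Write x = 132 + 2992·t and substitute into x ≡ 0 (mod 3): 2992·t ≡ 0 − 132 = -132 (mod 3).
    Reduce coefficients mod 3: 1·t ≡ 0 (mod 3).
    So t ≡ 0 (mod 3).
    Then x = 132 + 2992·0 = 132, valid modulo lcm(2992, 3) = 8976: x ≡ 132 (mod 8976).
Verify against each original: 132 mod 11 = 0, 132 mod 17 = 13, 132 mod 16 = 4, 132 mod 3 = 0.

x ≡ 132 (mod 8976).


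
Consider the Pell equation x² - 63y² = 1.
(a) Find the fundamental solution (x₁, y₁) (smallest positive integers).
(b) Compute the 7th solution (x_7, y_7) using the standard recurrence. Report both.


Step 1: Find the fundamental solution (x₁, y₁) of x² - 63y² = 1.
  Expand √63 as a continued fraction. a₀ = ⌊√63⌋ = 7; iterate m_{k+1} = d_k·a_k − m_k, d_{k+1} = (63 − m_{k+1}²)/d_k, a_{k+1} = ⌊(a₀ + m_{k+1})/d_{k+1}⌋ (starting m₀ = 0, d₀ = 1), with convergents p_k = a_k·p_{k-1} + p_{k-2}, q_k = a_k·q_{k-1} + q_{k-2} (p₋₁ = 1, q₋₁ = 0):
  k = 0: a₀ = 7; p₀/q₀ = 7/1; p₀² − 63·q₀² = 49 − 63 = -14.
  k = 1: m = 7, d = 14, a = ⌊(7 + 7)/14⌋ = 1; p/q = (1·7 + 1)/(1·1 + 0) = 8/1; p² − 63·q² = 64 − 63 = 1.
  The first convergent with p² − 63·q² = 1 gives the fundamental solution (x₁, y₁) = (8, 1).
Step 2: Apply the recurrence (x_{n+1}, y_{n+1}) = (x₁x_n + 63y₁y_n, x₁y_n + y₁x_n) repeatedly.
  From (x_1, y_1) = (8, 1): x_2 = 8·8 + 63·1·1 = 127; y_2 = 8·1 + 1·8 = 16.
  From (x_2, y_2) = (127, 16): x_3 = 8·127 + 63·1·16 = 2024; y_3 = 8·16 + 1·127 = 255.
  From (x_3, y_3) = (2024, 255): x_4 = 8·2024 + 63·1·255 = 32257; y_4 = 8·255 + 1·2024 = 4064.
  From (x_4, y_4) = (32257, 4064): x_5 = 8·32257 + 63·1·4064 = 514088; y_5 = 8·4064 + 1·32257 = 64769.
  From (x_5, y_5) = (514088, 64769): x_6 = 8·514088 + 63·1·64769 = 8193151; y_6 = 8·64769 + 1·514088 = 1032240.
  From (x_6, y_6) = (8193151, 1032240): x_7 = 8·8193151 + 63·1·1032240 = 130576328; y_7 = 8·1032240 + 1·8193151 = 16451071.
Step 3: Verify x_7² - 63·y_7² = 17050177433963584 - 17050177433963583 = 1 (should be 1). ✓

(x_1, y_1) = (8, 1); (x_7, y_7) = (130576328, 16451071).


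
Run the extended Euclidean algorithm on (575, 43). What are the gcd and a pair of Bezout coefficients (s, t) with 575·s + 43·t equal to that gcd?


Euclidean algorithm on (575, 43) — divide until remainder is 0:
  575 = 13 · 43 + 16
  43 = 2 · 16 + 11
  16 = 1 · 11 + 5
  11 = 2 · 5 + 1
  5 = 5 · 1 + 0
gcd(575, 43) = 1.
Track Bezout coefficients alongside the remainders: start with r₀ = 575 = a·1 + b·0 (s = 1, t = 0) and r₁ = 43 = a·0 + b·1 (s = 0, t = 1); each new remainder r_{k+1} = r_{k-1} − q_k·r_k inherits s_{k+1} = s_{k-1} − q_k·s_k, t_{k+1} = t_{k-1} − q_k·t_k, so r_k = a·s_k + b·t_k at every step:
  q = 13: r = 16, s = 1 − 13·0 = 1, t = 0 − 13·1 = -13  (check: 575·1 + 43·(-13) = 16)
  q = 2: r = 11, s = 0 − 2·1 = -2, t = 1 − 2·(-13) = 27  (check: 575·(-2) + 43·27 = 11)
  q = 1: r = 5, s = 1 − 1·(-2) = 3, t = -13 − 1·27 = -40  (check: 575·3 + 43·(-40) = 5)
  q = 2: r = 1, s = -2 − 2·3 = -8, t = 27 − 2·(-40) = 107  (check: 575·(-8) + 43·107 = 1)
The row with r = 1 (the gcd) gives the Bezout coefficients s = -8, t = 107.
Result: 575 · (-8) + 43 · (107) = 1.

gcd(575, 43) = 1; s = -8, t = 107 (check: 575·(-8) + 43·107 = 1).


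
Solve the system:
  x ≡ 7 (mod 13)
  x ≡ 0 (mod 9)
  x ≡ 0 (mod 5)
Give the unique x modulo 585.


Moduli 13, 9, 5 are pairwise coprime; by CRT there is a unique solution modulo M = 13 · 9 · 5 = 585.
Solve pairwise, accumulating the modulus:
  Start with x ≡ 7 (mod 13).
  Combine with x ≡ 0 (mod 9): since gcd(13, 9) = 1, we get a unique residue mod 117.
    Write x = 7 + 13·t and substitute into x ≡ 0 (mod 9): 13·t ≡ 0 − 7 = -7 (mod 9).
    Reduce coefficients mod 9: 4·t ≡ 2 (mod 9).
    The inverse of 4 mod 9 is 7 (since 4·7 = 28 = 3·9 + 1), so t ≡ 7·2 = 14 ≡ 5 (mod 9).
    Then x = 7 + 13·5 = 72, valid modulo lcm(13, 9) = 117: x ≡ 72 (mod 117).
  Combine with x ≡ 0 (mod 5): since gcd(117, 5) = 1, we get a unique residue mod 585.
    Write x = 72 + 117·t and substitute into x ≡ 0 (mod 5): 117·t ≡ 0 − 72 = -72 (mod 5).
    Reduce coefficients mod 5: 2·t ≡ 3 (mod 5).
    The inverse of 2 mod 5 is 3 (since 2·3 = 6 = 1·5 + 1), so t ≡ 3·3 = 9 ≡ 4 (mod 5).
    Then x = 72 + 117·4 = 540, valid modulo lcm(117, 5) = 585: x ≡ 540 (mod 585).
Verify: 540 mod 13 = 7 ✓, 540 mod 9 = 0 ✓, 540 mod 5 = 0 ✓.

x ≡ 540 (mod 585).


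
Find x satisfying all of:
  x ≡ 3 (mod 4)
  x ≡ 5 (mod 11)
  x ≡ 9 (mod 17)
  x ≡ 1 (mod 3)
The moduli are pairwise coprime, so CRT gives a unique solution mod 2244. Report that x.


Product of moduli M = 4 · 11 · 17 · 3 = 2244.
Merge one congruence at a time:
  Start: x ≡ 3 (mod 4).
  Combine with x ≡ 5 (mod 11); new modulus lcm = 44.
    Write x = 3 + 4·t and substitute into x ≡ 5 (mod 11): 4·t ≡ 5 − 3 = 2 (mod 11).
    The inverse of 4 mod 11 is 3 (since 4·3 = 12 = 1·11 + 1), so t ≡ 3·2 = 6 ≡ 6 (mod 11).
    Then x = 3 + 4·6 = 27, valid modulo lcm(4, 11) = 44: x ≡ 27 (mod 44).
  Combine with x ≡ 9 (mod 17); new modulus lcm = 748.
    Write x = 27 + 44·t and substitute into x ≡ 9 (mod 17): 44·t ≡ 9 − 27 = -18 (mod 17).
    Reduce coefficients mod 17: 10·t ≡ 16 (mod 17).
    The inverse of 10 mod 17 is 12 (since 10·12 = 120 = 7·17 + 1), so t ≡ 12·16 = 192 ≡ 5 (mod 17).
    Then x = 27 + 44·5 = 247, valid modulo lcm(44, 17) = 748: x ≡ 247 (mod 748).
  Combine with x ≡ 1 (mod 3); new modulus lcm = 2244.
    Write x = 247 + 748·t and substitute into x ≡ 1 (mod 3): 748·t ≡ 1 − 247 = -246 (mod 3).
    Reduce coefficients mod 3: 1·t ≡ 0 (mod 3).
    So t ≡ 0 (mod 3).
    Then x = 247 + 748·0 = 247, valid modulo lcm(748, 3) = 2244: x ≡ 247 (mod 2244).
Verify against each original: 247 mod 4 = 3, 247 mod 11 = 5, 247 mod 17 = 9, 247 mod 3 = 1.

x ≡ 247 (mod 2244).


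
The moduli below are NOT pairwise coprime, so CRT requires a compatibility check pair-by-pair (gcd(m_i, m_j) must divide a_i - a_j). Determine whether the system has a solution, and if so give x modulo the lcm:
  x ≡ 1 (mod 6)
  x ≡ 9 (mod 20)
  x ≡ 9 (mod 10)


Moduli 6, 20, 10 are not pairwise coprime, so CRT works modulo lcm(m_i) when all pairwise compatibility conditions hold.
Pairwise compatibility: gcd(m_i, m_j) must divide a_i - a_j for every pair.
Merge one congruence at a time:
  Start: x ≡ 1 (mod 6).
  Combine with x ≡ 9 (mod 20): gcd(6, 20) = 2; 9 - 1 = 8, which IS divisible by 2, so compatible.
    Write x = 1 + 6·t and substitute into x ≡ 9 (mod 20): 6·t ≡ 9 − 1 = 8 (mod 20).
    Divide the congruence (and modulus) by g = 2: 3·t ≡ 4 (mod 10).
    The inverse of 3 mod 10 is 7 (since 3·7 = 21 = 2·10 + 1), so t ≡ 7·4 = 28 ≡ 8 (mod 10).
    Then x = 1 + 6·8 = 49, valid modulo lcm(6, 20) = 60: x ≡ 49 (mod 60).
  Combine with x ≡ 9 (mod 10): gcd(60, 10) = 10; 9 - 49 = -40, which IS divisible by 10, so compatible.
    Write x = 49 + 60·t and substitute into x ≡ 9 (mod 10): 60·t ≡ 9 − 49 = -40 (mod 10).
    Divide the congruence (and modulus) by g = 10: 6·t ≡ -4 (mod 1).
    Modulo 1 every t works; take t = 0.
    Then x = 49 + 60·0 = 49, valid modulo lcm(60, 10) = 60: x ≡ 49 (mod 60).
Verify: 49 mod 6 = 1, 49 mod 20 = 9, 49 mod 10 = 9.

x ≡ 49 (mod 60).


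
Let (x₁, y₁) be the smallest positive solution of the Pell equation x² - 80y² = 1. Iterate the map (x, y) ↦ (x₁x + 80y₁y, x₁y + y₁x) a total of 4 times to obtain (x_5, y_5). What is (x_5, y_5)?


Step 1: Find the fundamental solution (x₁, y₁) of x² - 80y² = 1.
  Expand √80 as a continued fraction. a₀ = ⌊√80⌋ = 8; iterate m_{k+1} = d_k·a_k − m_k, d_{k+1} = (80 − m_{k+1}²)/d_k, a_{k+1} = ⌊(a₀ + m_{k+1})/d_{k+1}⌋ (starting m₀ = 0, d₀ = 1), with convergents p_k = a_k·p_{k-1} + p_{k-2}, q_k = a_k·q_{k-1} + q_{k-2} (p₋₁ = 1, q₋₁ = 0):
  k = 0: a₀ = 8; p₀/q₀ = 8/1; p₀² − 80·q₀² = 64 − 80 = -16.
  k = 1: m = 8, d = 16, a = ⌊(8 + 8)/16⌋ = 1; p/q = (1·8 + 1)/(1·1 + 0) = 9/1; p² − 80·q² = 81 − 80 = 1.
  The first convergent with p² − 80·q² = 1 gives the fundamental solution (x₁, y₁) = (9, 1).
Step 2: Apply the recurrence (x_{n+1}, y_{n+1}) = (x₁x_n + 80y₁y_n, x₁y_n + y₁x_n) repeatedly.
  From (x_1, y_1) = (9, 1): x_2 = 9·9 + 80·1·1 = 161; y_2 = 9·1 + 1·9 = 18.
  From (x_2, y_2) = (161, 18): x_3 = 9·161 + 80·1·18 = 2889; y_3 = 9·18 + 1·161 = 323.
  From (x_3, y_3) = (2889, 323): x_4 = 9·2889 + 80·1·323 = 51841; y_4 = 9·323 + 1·2889 = 5796.
  From (x_4, y_4) = (51841, 5796): x_5 = 9·51841 + 80·1·5796 = 930249; y_5 = 9·5796 + 1·51841 = 104005.
Step 3: Verify x_5² - 80·y_5² = 865363202001 - 865363202000 = 1 (should be 1). ✓

(x_1, y_1) = (9, 1); (x_5, y_5) = (930249, 104005).


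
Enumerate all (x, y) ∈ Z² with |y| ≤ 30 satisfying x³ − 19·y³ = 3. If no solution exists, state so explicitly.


The equation is x³ - 19y³ = 3. For fixed y, x³ = 19·y³ + 3, so a solution requires the RHS to be a perfect cube.
Strategy: iterate y from -30 to 30, compute RHS = 19·y³ + 3, and check whether it is a (positive or negative) perfect cube.
Check small values of y:
  y = 0: RHS = 3 is not a perfect cube.
  y = 1: RHS = 22 is not a perfect cube.
  y = -1: RHS = -16 is not a perfect cube.
  y = 2: RHS = 155 is not a perfect cube.
  y = -2: RHS = -149 is not a perfect cube.
  y = 3: RHS = 516 is not a perfect cube.
  y = -3: RHS = -510 is not a perfect cube.
Continuing the search up to |y| = 30 finds no solutions either.
No (x, y) in the scanned range satisfies the equation.

No integer solutions with |y| ≤ 30.


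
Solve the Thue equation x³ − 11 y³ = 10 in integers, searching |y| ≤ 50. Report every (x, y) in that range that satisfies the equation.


The equation is x³ - 11y³ = 10. For fixed y, x³ = 11·y³ + 10, so a solution requires the RHS to be a perfect cube.
Strategy: iterate y from -50 to 50, compute RHS = 11·y³ + 10, and check whether it is a (positive or negative) perfect cube.
Check small values of y:
  y = 0: RHS = 10 is not a perfect cube.
  y = 1: RHS = 21 is not a perfect cube.
  y = -1: RHS = -1 = (-1)³ ⇒ x = -1 works.
  y = 2: RHS = 98 is not a perfect cube.
  y = -2: RHS = -78 is not a perfect cube.
  y = 3: RHS = 307 is not a perfect cube.
  y = -3: RHS = -287 is not a perfect cube.
Continuing the search up to |y| = 50 finds no further solutions beyond those listed.
Collected solutions: (-1, -1).

Solutions (with |y| ≤ 50): (-1, -1).


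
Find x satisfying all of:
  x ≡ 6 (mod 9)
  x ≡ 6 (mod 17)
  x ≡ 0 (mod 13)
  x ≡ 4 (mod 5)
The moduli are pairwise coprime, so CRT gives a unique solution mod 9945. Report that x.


Product of moduli M = 9 · 17 · 13 · 5 = 9945.
Merge one congruence at a time:
  Start: x ≡ 6 (mod 9).
  Combine with x ≡ 6 (mod 17); new modulus lcm = 153.
    Write x = 6 + 9·t and substitute into x ≡ 6 (mod 17): 9·t ≡ 6 − 6 = 0 (mod 17).
    The inverse of 9 mod 17 is 2 (since 9·2 = 18 = 1·17 + 1), so t ≡ 2·0 = 0 ≡ 0 (mod 17).
    Then x = 6 + 9·0 = 6, valid modulo lcm(9, 17) = 153: x ≡ 6 (mod 153).
  Combine with x ≡ 0 (mod 13); new modulus lcm = 1989.
    Write x = 6 + 153·t and substitute into x ≡ 0 (mod 13): 153·t ≡ 0 − 6 = -6 (mod 13).
    Reduce coefficients mod 13: 10·t ≡ 7 (mod 13).
    The inverse of 10 mod 13 is 4 (since 10·4 = 40 = 3·13 + 1), so t ≡ 4·7 = 28 ≡ 2 (mod 13).
    Then x = 6 + 153·2 = 312, valid modulo lcm(153, 13) = 1989: x ≡ 312 (mod 1989).
  Combine with x ≡ 4 (mod 5); new modulus lcm = 9945.
    Write x = 312 + 1989·t and substitute into x ≡ 4 (mod 5): 1989·t ≡ 4 − 312 = -308 (mod 5).
    Reduce coefficients mod 5: 4·t ≡ 2 (mod 5).
    The inverse of 4 mod 5 is 4 (since 4·4 = 16 = 3·5 + 1), so t ≡ 4·2 = 8 ≡ 3 (mod 5).
    Then x = 312 + 1989·3 = 6279, valid modulo lcm(1989, 5) = 9945: x ≡ 6279 (mod 9945).
Verify against each original: 6279 mod 9 = 6, 6279 mod 17 = 6, 6279 mod 13 = 0, 6279 mod 5 = 4.

x ≡ 6279 (mod 9945).


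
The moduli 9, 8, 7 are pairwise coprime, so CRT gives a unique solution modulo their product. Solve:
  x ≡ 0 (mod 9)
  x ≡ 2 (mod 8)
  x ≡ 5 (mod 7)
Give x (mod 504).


Moduli 9, 8, 7 are pairwise coprime; by CRT there is a unique solution modulo M = 9 · 8 · 7 = 504.
Solve pairwise, accumulating the modulus:
  Start with x ≡ 0 (mod 9).
  Combine with x ≡ 2 (mod 8): since gcd(9, 8) = 1, we get a unique residue mod 72.
    Write x = 0 + 9·t and substitute into x ≡ 2 (mod 8): 9·t ≡ 2 − 0 = 2 (mod 8).
    Reduce coefficients mod 8: 1·t ≡ 2 (mod 8).
    So t ≡ 2 (mod 8).
    Then x = 0 + 9·2 = 18, valid modulo lcm(9, 8) = 72: x ≡ 18 (mod 72).
  Combine with x ≡ 5 (mod 7): since gcd(72, 7) = 1, we get a unique residue mod 504.
    Write x = 18 + 72·t and substitute into x ≡ 5 (mod 7): 72·t ≡ 5 − 18 = -13 (mod 7).
    Reduce coefficients mod 7: 2·t ≡ 1 (mod 7).
    The inverse of 2 mod 7 is 4 (since 2·4 = 8 = 1·7 + 1), so t ≡ 4·1 = 4 ≡ 4 (mod 7).
    Then x = 18 + 72·4 = 306, valid modulo lcm(72, 7) = 504: x ≡ 306 (mod 504).
Verify: 306 mod 9 = 0 ✓, 306 mod 8 = 2 ✓, 306 mod 7 = 5 ✓.

x ≡ 306 (mod 504).


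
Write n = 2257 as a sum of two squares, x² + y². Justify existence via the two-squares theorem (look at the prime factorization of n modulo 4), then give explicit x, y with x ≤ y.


Step 1: Factor n = 2257 = 37 · 61.
Step 2: Check the mod-4 condition on each prime factor: 37 ≡ 1 (mod 4), exponent 1; 61 ≡ 1 (mod 4), exponent 1.
All primes ≡ 3 (mod 4) appear to even exponent (or don't appear), so by the two-squares theorem n IS expressible as a sum of two squares.
Step 3: Build a representation. Here n = 37 · 61 is a product of primes ≡ 1 (mod 4). Each prime p ≡ 1 (mod 4) is itself a sum of two squares; find a² by testing p − a² for a perfect square:
  37: 37 − 1² = 36 = 6² ⇒ 37 = 1² + 6².
  61: 61 − 1² = 60, 61 − 2² = 57, 61 − 3² = 52, 61 − 4² = 45, 61 − 5² = 36 = 6² ⇒ 61 = 5² + 6².
  Combine using the Brahmagupta–Fibonacci identity (a² + b²)(c² + d²) = (ac − bd)² + (ad + bc)² = (ac + bd)² + (ad − bc)²:
  37 · 61 = 2257: from (1² + 6²)(5² + 6²), take (1·5 − 6·6, 1·6 + 6·5) = (5 − 36, 6 + 30) = (-31, 36); dropping signs (only squares matter) gives (31, 36); check 31² + 36² = 961 + 1296 = 2257 ✓.
Step 4: Order so x ≤ y and verify: 31² + 36² = 961 + 1296 = 2257 = n. ✓

n = 2257 = 31² + 36² (one valid representation with x ≤ y).


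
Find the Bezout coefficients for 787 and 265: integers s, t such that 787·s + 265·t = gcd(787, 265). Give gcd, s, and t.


Euclidean algorithm on (787, 265) — divide until remainder is 0:
  787 = 2 · 265 + 257
  265 = 1 · 257 + 8
  257 = 32 · 8 + 1
  8 = 8 · 1 + 0
gcd(787, 265) = 1.
Track Bezout coefficients alongside the remainders: start with r₀ = 787 = a·1 + b·0 (s = 1, t = 0) and r₁ = 265 = a·0 + b·1 (s = 0, t = 1); each new remainder r_{k+1} = r_{k-1} − q_k·r_k inherits s_{k+1} = s_{k-1} − q_k·s_k, t_{k+1} = t_{k-1} − q_k·t_k, so r_k = a·s_k + b·t_k at every step:
  q = 2: r = 257, s = 1 − 2·0 = 1, t = 0 − 2·1 = -2  (check: 787·1 + 265·(-2) = 257)
  q = 1: r = 8, s = 0 − 1·1 = -1, t = 1 − 1·(-2) = 3  (check: 787·(-1) + 265·3 = 8)
  q = 32: r = 1, s = 1 − 32·(-1) = 33, t = -2 − 32·3 = -98  (check: 787·33 + 265·(-98) = 1)
The row with r = 1 (the gcd) gives the Bezout coefficients s = 33, t = -98.
Result: 787 · (33) + 265 · (-98) = 1.

gcd(787, 265) = 1; s = 33, t = -98 (check: 787·33 + 265·(-98) = 1).


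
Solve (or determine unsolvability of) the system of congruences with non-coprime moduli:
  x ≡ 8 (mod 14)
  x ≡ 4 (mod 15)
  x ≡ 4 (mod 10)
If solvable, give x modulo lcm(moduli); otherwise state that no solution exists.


Moduli 14, 15, 10 are not pairwise coprime, so CRT works modulo lcm(m_i) when all pairwise compatibility conditions hold.
Pairwise compatibility: gcd(m_i, m_j) must divide a_i - a_j for every pair.
Merge one congruence at a time:
  Start: x ≡ 8 (mod 14).
  Combine with x ≡ 4 (mod 15): gcd(14, 15) = 1; 4 - 8 = -4, which IS divisible by 1, so compatible.
    Write x = 8 + 14·t and substitute into x ≡ 4 (mod 15): 14·t ≡ 4 − 8 = -4 (mod 15).
    Reduce coefficients mod 15: 14·t ≡ 11 (mod 15).
    The inverse of 14 mod 15 is 14 (since 14·14 = 196 = 13·15 + 1), so t ≡ 14·11 = 154 ≡ 4 (mod 15).
    Then x = 8 + 14·4 = 64, valid modulo lcm(14, 15) = 210: x ≡ 64 (mod 210).
  Combine with x ≡ 4 (mod 10): gcd(210, 10) = 10; 4 - 64 = -60, which IS divisible by 10, so compatible.
    Write x = 64 + 210·t and substitute into x ≡ 4 (mod 10): 210·t ≡ 4 − 64 = -60 (mod 10).
    Divide the congruence (and modulus) by g = 10: 21·t ≡ -6 (mod 1).
    Modulo 1 every t works; take t = 0.
    Then x = 64 + 210·0 = 64, valid modulo lcm(210, 10) = 210: x ≡ 64 (mod 210).
Verify: 64 mod 14 = 8, 64 mod 15 = 4, 64 mod 10 = 4.

x ≡ 64 (mod 210).


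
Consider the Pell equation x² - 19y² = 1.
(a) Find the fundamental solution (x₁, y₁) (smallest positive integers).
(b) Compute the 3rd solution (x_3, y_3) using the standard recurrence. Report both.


Step 1: Find the fundamental solution (x₁, y₁) of x² - 19y² = 1.
  Expand √19 as a continued fraction. a₀ = ⌊√19⌋ = 4; iterate m_{k+1} = d_k·a_k − m_k, d_{k+1} = (19 − m_{k+1}²)/d_k, a_{k+1} = ⌊(a₀ + m_{k+1})/d_{k+1}⌋ (starting m₀ = 0, d₀ = 1), with convergents p_k = a_k·p_{k-1} + p_{k-2}, q_k = a_k·q_{k-1} + q_{k-2} (p₋₁ = 1, q₋₁ = 0):
  k = 0: a₀ = 4; p₀/q₀ = 4/1; p₀² − 19·q₀² = 16 − 19 = -3.
  k = 1: m = 4, d = 3, a = ⌊(4 + 4)/3⌋ = 2; p/q = (2·4 + 1)/(2·1 + 0) = 9/2; p² − 19·q² = 81 − 76 = 5.
  k = 2: m = 2, d = 5, a = ⌊(4 + 2)/5⌋ = 1; p/q = (1·9 + 4)/(1·2 + 1) = 13/3; p² − 19·q² = 169 − 171 = -2.
  k = 3: m = 3, d = 2, a = ⌊(4 + 3)/2⌋ = 3; p/q = (3·13 + 9)/(3·3 + 2) = 48/11; p² − 19·q² = 2304 − 2299 = 5.
  k = 4: m = 3, d = 5, a = ⌊(4 + 3)/5⌋ = 1; p/q = (1·48 + 13)/(1·11 + 3) = 61/14; p² − 19·q² = 3721 − 3724 = -3.
  k = 5: m = 2, d = 3, a = ⌊(4 + 2)/3⌋ = 2; p/q = (2·61 + 48)/(2·14 + 11) = 170/39; p² − 19·q² = 28900 − 28899 = 1.
  The first convergent with p² − 19·q² = 1 gives the fundamental solution (x₁, y₁) = (170, 39).
Step 2: Apply the recurrence (x_{n+1}, y_{n+1}) = (x₁x_n + 19y₁y_n, x₁y_n + y₁x_n) repeatedly.
  From (x_1, y_1) = (170, 39): x_2 = 170·170 + 19·39·39 = 57799; y_2 = 170·39 + 39·170 = 13260.
  From (x_2, y_2) = (57799, 13260): x_3 = 170·57799 + 19·39·13260 = 19651490; y_3 = 170·13260 + 39·57799 = 4508361.
Step 3: Verify x_3² - 19·y_3² = 386181059220100 - 386181059220099 = 1 (should be 1). ✓

(x_1, y_1) = (170, 39); (x_3, y_3) = (19651490, 4508361).


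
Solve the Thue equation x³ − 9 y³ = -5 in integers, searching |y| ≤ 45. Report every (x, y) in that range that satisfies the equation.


The equation is x³ - 9y³ = -5. For fixed y, x³ = 9·y³ − 5, so a solution requires the RHS to be a perfect cube.
Strategy: iterate y from -45 to 45, compute RHS = 9·y³ − 5, and check whether it is a (positive or negative) perfect cube.
Check small values of y:
  y = 0: RHS = -5 is not a perfect cube.
  y = 1: RHS = 4 is not a perfect cube.
  y = -1: RHS = -14 is not a perfect cube.
  y = 2: RHS = 67 is not a perfect cube.
  y = -2: RHS = -77 is not a perfect cube.
  y = 3: RHS = 238 is not a perfect cube.
  y = -3: RHS = -248 is not a perfect cube.
Continuing the search up to |y| = 45 finds no solutions either.
No (x, y) in the scanned range satisfies the equation.

No integer solutions with |y| ≤ 45.


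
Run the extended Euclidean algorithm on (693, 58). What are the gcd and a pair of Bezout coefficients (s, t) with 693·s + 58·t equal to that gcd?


Euclidean algorithm on (693, 58) — divide until remainder is 0:
  693 = 11 · 58 + 55
  58 = 1 · 55 + 3
  55 = 18 · 3 + 1
  3 = 3 · 1 + 0
gcd(693, 58) = 1.
Track Bezout coefficients alongside the remainders: start with r₀ = 693 = a·1 + b·0 (s = 1, t = 0) and r₁ = 58 = a·0 + b·1 (s = 0, t = 1); each new remainder r_{k+1} = r_{k-1} − q_k·r_k inherits s_{k+1} = s_{k-1} − q_k·s_k, t_{k+1} = t_{k-1} − q_k·t_k, so r_k = a·s_k + b·t_k at every step:
  q = 11: r = 55, s = 1 − 11·0 = 1, t = 0 − 11·1 = -11  (check: 693·1 + 58·(-11) = 55)
  q = 1: r = 3, s = 0 − 1·1 = -1, t = 1 − 1·(-11) = 12  (check: 693·(-1) + 58·12 = 3)
  q = 18: r = 1, s = 1 − 18·(-1) = 19, t = -11 − 18·12 = -227  (check: 693·19 + 58·(-227) = 1)
The row with r = 1 (the gcd) gives the Bezout coefficients s = 19, t = -227.
Result: 693 · (19) + 58 · (-227) = 1.

gcd(693, 58) = 1; s = 19, t = -227 (check: 693·19 + 58·(-227) = 1).


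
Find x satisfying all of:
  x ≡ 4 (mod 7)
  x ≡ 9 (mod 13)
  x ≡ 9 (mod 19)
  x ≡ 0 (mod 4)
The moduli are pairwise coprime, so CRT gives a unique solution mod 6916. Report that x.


Product of moduli M = 7 · 13 · 19 · 4 = 6916.
Merge one congruence at a time:
  Start: x ≡ 4 (mod 7).
  Combine with x ≡ 9 (mod 13); new modulus lcm = 91.
    Write x = 4 + 7·t and substitute into x ≡ 9 (mod 13): 7·t ≡ 9 − 4 = 5 (mod 13).
    The inverse of 7 mod 13 is 2 (since 7·2 = 14 = 1·13 + 1), so t ≡ 2·5 = 10 ≡ 10 (mod 13).
    Then x = 4 + 7·10 = 74, valid modulo lcm(7, 13) = 91: x ≡ 74 (mod 91).
  Combine with x ≡ 9 (mod 19); new modulus lcm = 1729.
    Write x = 74 + 91·t and substitute into x ≡ 9 (mod 19): 91·t ≡ 9 − 74 = -65 (mod 19).
    Reduce coefficients mod 19: 15·t ≡ 11 (mod 19).
    The inverse of 15 mod 19 is 14 (since 15·14 = 210 = 11·19 + 1), so t ≡ 14·11 = 154 ≡ 2 (mod 19).
    Then x = 74 + 91·2 = 256, valid modulo lcm(91, 19) = 1729: x ≡ 256 (mod 1729).
  Combine with x ≡ 0 (mod 4); new modulus lcm = 6916.
    Write x = 256 + 1729·t and substitute into x ≡ 0 (mod 4): 1729·t ≡ 0 − 256 = -256 (mod 4).
    Reduce coefficients mod 4: 1·t ≡ 0 (mod 4).
    So t ≡ 0 (mod 4).
    Then x = 256 + 1729·0 = 256, valid modulo lcm(1729, 4) = 6916: x ≡ 256 (mod 6916).
Verify against each original: 256 mod 7 = 4, 256 mod 13 = 9, 256 mod 19 = 9, 256 mod 4 = 0.

x ≡ 256 (mod 6916).


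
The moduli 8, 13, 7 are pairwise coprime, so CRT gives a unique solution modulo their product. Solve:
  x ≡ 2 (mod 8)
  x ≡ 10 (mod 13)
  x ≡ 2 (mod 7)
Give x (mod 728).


Moduli 8, 13, 7 are pairwise coprime; by CRT there is a unique solution modulo M = 8 · 13 · 7 = 728.
Solve pairwise, accumulating the modulus:
  Start with x ≡ 2 (mod 8).
  Combine with x ≡ 10 (mod 13): since gcd(8, 13) = 1, we get a unique residue mod 104.
    Write x = 2 + 8·t and substitute into x ≡ 10 (mod 13): 8·t ≡ 10 − 2 = 8 (mod 13).
    The inverse of 8 mod 13 is 5 (since 8·5 = 40 = 3·13 + 1), so t ≡ 5·8 = 40 ≡ 1 (mod 13).
    Then x = 2 + 8·1 = 10, valid modulo lcm(8, 13) = 104: x ≡ 10 (mod 104).
  Combine with x ≡ 2 (mod 7): since gcd(104, 7) = 1, we get a unique residue mod 728.
    Write x = 10 + 104·t and substitute into x ≡ 2 (mod 7): 104·t ≡ 2 − 10 = -8 (mod 7).
    Reduce coefficients mod 7: 6·t ≡ 6 (mod 7).
    The inverse of 6 mod 7 is 6 (since 6·6 = 36 = 5·7 + 1), so t ≡ 6·6 = 36 ≡ 1 (mod 7).
    Then x = 10 + 104·1 = 114, valid modulo lcm(104, 7) = 728: x ≡ 114 (mod 728).
Verify: 114 mod 8 = 2 ✓, 114 mod 13 = 10 ✓, 114 mod 7 = 2 ✓.

x ≡ 114 (mod 728).


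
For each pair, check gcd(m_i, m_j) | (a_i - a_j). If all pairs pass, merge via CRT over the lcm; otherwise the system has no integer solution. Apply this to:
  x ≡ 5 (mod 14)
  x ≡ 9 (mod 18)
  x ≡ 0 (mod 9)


Moduli 14, 18, 9 are not pairwise coprime, so CRT works modulo lcm(m_i) when all pairwise compatibility conditions hold.
Pairwise compatibility: gcd(m_i, m_j) must divide a_i - a_j for every pair.
Merge one congruence at a time:
  Start: x ≡ 5 (mod 14).
  Combine with x ≡ 9 (mod 18): gcd(14, 18) = 2; 9 - 5 = 4, which IS divisible by 2, so compatible.
    Write x = 5 + 14·t and substitute into x ≡ 9 (mod 18): 14·t ≡ 9 − 5 = 4 (mod 18).
    Divide the congruence (and modulus) by g = 2: 7·t ≡ 2 (mod 9).
    The inverse of 7 mod 9 is 4 (since 7·4 = 28 = 3·9 + 1), so t ≡ 4·2 = 8 ≡ 8 (mod 9).
    Then x = 5 + 14·8 = 117, valid modulo lcm(14, 18) = 126: x ≡ 117 (mod 126).
  Combine with x ≡ 0 (mod 9): gcd(126, 9) = 9; 0 - 117 = -117, which IS divisible by 9, so compatible.
    Write x = 117 + 126·t and substitute into x ≡ 0 (mod 9): 126·t ≡ 0 − 117 = -117 (mod 9).
    Divide the congruence (and modulus) by g = 9: 14·t ≡ -13 (mod 1).
    Modulo 1 every t works; take t = 0.
    Then x = 117 + 126·0 = 117, valid modulo lcm(126, 9) = 126: x ≡ 117 (mod 126).
Verify: 117 mod 14 = 5, 117 mod 18 = 9, 117 mod 9 = 0.

x ≡ 117 (mod 126).


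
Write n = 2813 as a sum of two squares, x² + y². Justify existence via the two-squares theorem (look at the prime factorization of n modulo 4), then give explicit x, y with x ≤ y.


Step 1: Factor n = 2813 = 29 · 97.
Step 2: Check the mod-4 condition on each prime factor: 29 ≡ 1 (mod 4), exponent 1; 97 ≡ 1 (mod 4), exponent 1.
All primes ≡ 3 (mod 4) appear to even exponent (or don't appear), so by the two-squares theorem n IS expressible as a sum of two squares.
Step 3: Build a representation. Here n = 29 · 97 is a product of primes ≡ 1 (mod 4). Each prime p ≡ 1 (mod 4) is itself a sum of two squares; find a² by testing p − a² for a perfect square:
  29: 29 − 1² = 28, 29 − 2² = 25 = 5² ⇒ 29 = 2² + 5².
  97: 97 − 1² = 96, 97 − 2² = 93, 97 − 3² = 88, 97 − 4² = 81 = 9² ⇒ 97 = 4² + 9².
  Combine using the Brahmagupta–Fibonacci identity (a² + b²)(c² + d²) = (ac − bd)² + (ad + bc)² = (ac + bd)² + (ad − bc)²:
  29 · 97 = 2813: from (2² + 5²)(4² + 9²), take (2·4 − 5·9, 2·9 + 5·4) = (8 − 45, 18 + 20) = (-37, 38); dropping signs (only squares matter) gives (37, 38); check 37² + 38² = 1369 + 1444 = 2813 ✓.
Step 4: Order so x ≤ y and verify: 37² + 38² = 1369 + 1444 = 2813 = n. ✓

n = 2813 = 37² + 38² (one valid representation with x ≤ y).


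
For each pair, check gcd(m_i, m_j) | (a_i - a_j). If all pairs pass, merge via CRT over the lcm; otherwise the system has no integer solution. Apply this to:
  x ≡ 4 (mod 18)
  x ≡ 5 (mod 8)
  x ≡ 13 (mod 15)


Moduli 18, 8, 15 are not pairwise coprime, so CRT works modulo lcm(m_i) when all pairwise compatibility conditions hold.
Pairwise compatibility: gcd(m_i, m_j) must divide a_i - a_j for every pair.
Merge one congruence at a time:
  Start: x ≡ 4 (mod 18).
  Combine with x ≡ 5 (mod 8): gcd(18, 8) = 2, and 5 - 4 = 1 is NOT divisible by 2.
    ⇒ system is inconsistent (no integer solution).

No solution (the system is inconsistent).
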